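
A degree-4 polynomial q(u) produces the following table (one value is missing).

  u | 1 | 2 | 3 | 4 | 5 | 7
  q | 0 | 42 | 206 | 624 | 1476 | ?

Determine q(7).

5442

The 5 known values determine q uniquely (degree ≤ 4).
Evaluate each Lagrange basis at u = 7:
L_0(7) = (5)·(4)·(3)·(2)/[(-1)·(-2)·(-3)·(-4)] = 5
L_1(7) = (6)·(4)·(3)·(2)/[(1)·(-1)·(-2)·(-3)] = -24
L_2(7) = (6)·(5)·(3)·(2)/[(2)·(1)·(-1)·(-2)] = 45
L_3(7) = (6)·(5)·(4)·(2)/[(3)·(2)·(1)·(-1)] = -40
L_4(7) = (6)·(5)·(4)·(3)/[(4)·(3)·(2)·(1)] = 15
Sum: 0 + 42·(-24) + 206·(45) + 624·(-40) + 1476·(15) = 5442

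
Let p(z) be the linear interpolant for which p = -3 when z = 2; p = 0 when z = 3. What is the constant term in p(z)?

-9

Build the Lagrange basis polynomials:
L_0(z) = (z - 3) / [-1] = -z + 3
L_1(z) = (z - 2) / [1] = z - 2
p(z) = (-3)·L_0 + 0·L_1
Only the constant term is needed; take it from each L_i and combine:
(-3)·(3) + 0·(-2) = -9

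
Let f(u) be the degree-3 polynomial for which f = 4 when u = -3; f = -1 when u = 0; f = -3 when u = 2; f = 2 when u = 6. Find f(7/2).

Evaluate each Lagrange basis at u = 7/2:
L_0(7/2) = (7/2)·(3/2)·(-5/2)/[(-3)·(-5)·(-9)] = 7/72
L_1(7/2) = (13/2)·(3/2)·(-5/2)/[(3)·(-2)·(-6)] = -65/96
L_2(7/2) = (13/2)·(7/2)·(-5/2)/[(5)·(2)·(-4)] = 91/64
L_3(7/2) = (13/2)·(7/2)·(3/2)/[(9)·(6)·(4)] = 91/576
Sum: 4·(7/72) + (-1)·(-65/96) + (-3)·(91/64) + 2·(91/576) = -1661/576

-1661/576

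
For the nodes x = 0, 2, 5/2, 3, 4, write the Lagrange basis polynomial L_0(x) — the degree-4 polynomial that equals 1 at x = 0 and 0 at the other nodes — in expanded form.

L_0(x) = (x - 2)(x - 5/2)(x - 3)(x - 4) / [(-2)·(-5/2)·(-3)·(-4)]
       = (x^4 - (23/2)x^3 + (97/2)x^2 - 89x + 60) / (60)

L_0(x) = (1/60)x^4 - (23/120)x^3 + (97/120)x^2 - (89/60)x + 1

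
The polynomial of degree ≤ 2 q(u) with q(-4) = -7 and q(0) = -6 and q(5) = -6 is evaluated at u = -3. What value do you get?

Evaluate each Lagrange basis at u = -3:
L_0(-3) = (-3)·(-8)/[(-4)·(-9)] = 2/3
L_1(-3) = (1)·(-8)/[(4)·(-5)] = 2/5
L_2(-3) = (1)·(-3)/[(9)·(5)] = -1/15
Sum: (-7)·(2/3) + (-6)·(2/5) + (-6)·(-1/15) = -20/3

-20/3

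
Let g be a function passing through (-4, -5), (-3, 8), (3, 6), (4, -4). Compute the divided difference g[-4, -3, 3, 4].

11/168

g[-4,-3] = (8 - (-5)) / (-3 - (-4)) = 13
g[-3,3] = (6 - 8) / (3 - (-3)) = -1/3
g[3,4] = (-4 - 6) / (4 - 3) = -10
g[-4,-3,3] = (-1/3 - 13) / (3 - (-4)) = -40/21
g[-3,3,4] = (-10 - (-1/3)) / (4 - (-3)) = -29/21
g[-4,-3,3,4] = (-29/21 - (-40/21)) / (4 - (-4)) = 11/168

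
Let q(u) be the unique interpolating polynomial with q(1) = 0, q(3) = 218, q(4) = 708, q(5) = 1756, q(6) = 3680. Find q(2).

40

Evaluate each Lagrange basis at u = 2:
L_0(2) = (-1)·(-2)·(-3)·(-4)/[(-2)·(-3)·(-4)·(-5)] = 1/5
L_1(2) = (1)·(-2)·(-3)·(-4)/[(2)·(-1)·(-2)·(-3)] = 2
L_2(2) = (1)·(-1)·(-3)·(-4)/[(3)·(1)·(-1)·(-2)] = -2
L_3(2) = (1)·(-1)·(-2)·(-4)/[(4)·(2)·(1)·(-1)] = 1
L_4(2) = (1)·(-1)·(-2)·(-3)/[(5)·(3)·(2)·(1)] = -1/5
Sum: 0 + 218·(2) + 708·(-2) + 1756·(1) + 3680·(-1/5) = 40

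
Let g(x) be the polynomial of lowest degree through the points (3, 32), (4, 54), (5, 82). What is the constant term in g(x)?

2

Build the Lagrange basis polynomials:
L_0(x) = (x - 4)(x - 5) / [2] = (1/2)x^2 - (9/2)x + 10
L_1(x) = (x - 3)(x - 5) / [-1] = -x^2 + 8x - 15
L_2(x) = (x - 3)(x - 4) / [2] = (1/2)x^2 - (7/2)x + 6
g(x) = 32·L_0 + 54·L_1 + 82·L_2
Only the constant term is needed; take it from each L_i and combine:
32·(10) + 54·(-15) + 82·(6) = 2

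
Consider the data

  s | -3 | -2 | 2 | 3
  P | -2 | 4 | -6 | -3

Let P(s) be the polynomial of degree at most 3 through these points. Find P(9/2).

17

Evaluate each Lagrange basis at s = 9/2:
L_0(9/2) = (13/2)·(5/2)·(3/2)/[(-1)·(-5)·(-6)] = -13/16
L_1(9/2) = (15/2)·(5/2)·(3/2)/[(1)·(-4)·(-5)] = 45/32
L_2(9/2) = (15/2)·(13/2)·(3/2)/[(5)·(4)·(-1)] = -117/32
L_3(9/2) = (15/2)·(13/2)·(5/2)/[(6)·(5)·(1)] = 65/16
Sum: (-2)·(-13/16) + 4·(45/32) + (-6)·(-117/32) + (-3)·(65/16) = 17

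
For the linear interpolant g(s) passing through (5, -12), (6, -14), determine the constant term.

-2

L_0(s) = (s - 6) / [-1] = -s + 6
L_1(s) = (s - 5) / [1] = s - 5
g(s) = (-12)·L_0 + (-14)·L_1
Only the constant term is needed; take it from each L_i and combine:
(-12)·(6) + (-14)·(-5) = -2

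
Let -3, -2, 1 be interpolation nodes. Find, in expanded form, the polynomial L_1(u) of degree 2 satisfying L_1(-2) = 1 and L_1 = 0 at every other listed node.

L_1(u) = -(1/3)u^2 - (2/3)u + 1

L_1(u) = (u + 3)(u - 1) / [(1)·(-3)]
       = (u^2 + 2u - 3) / (-3)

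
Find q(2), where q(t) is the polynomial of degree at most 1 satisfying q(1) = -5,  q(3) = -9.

Evaluate each Lagrange basis at t = 2:
L_0(2) = (-1)/[(-2)] = 1/2
L_1(2) = (1)/[(2)] = 1/2
Sum: (-5)·(1/2) + (-9)·(1/2) = -7

-7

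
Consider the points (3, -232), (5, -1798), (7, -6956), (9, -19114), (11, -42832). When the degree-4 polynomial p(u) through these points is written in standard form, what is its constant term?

Build the Lagrange basis polynomials:
L_0(u) = (u - 5)(u - 7)(u - 9)(u - 11) / [384] = (1/384)u^4 - (1/12)u^3 + (187/192)u^2 - (59/12)u + 1155/128
L_1(u) = (u - 3)(u - 7)(u - 9)(u - 11) / [-96] = -(1/96)u^4 + (5/16)u^3 - (10/3)u^2 + (235/16)u - 693/32
L_2(u) = (u - 3)(u - 5)(u - 9)(u - 11) / [64] = (1/64)u^4 - (7/16)u^3 + (137/32)u^2 - (273/16)u + 1485/64
L_3(u) = (u - 3)(u - 5)(u - 7)(u - 11) / [-96] = -(1/96)u^4 + (13/48)u^3 - (59/24)u^2 + (443/48)u - 385/32
L_4(u) = (u - 3)(u - 5)(u - 7)(u - 9) / [384] = (1/384)u^4 - (1/16)u^3 + (103/192)u^2 - (31/16)u + 315/128
p(u) = (-232)·L_0 + (-1798)·L_1 + (-6956)·L_2 + (-19114)·L_3 + (-42832)·L_4
Only the constant term is needed; take it from each L_i and combine:
(-232)·(1155/128) + (-1798)·(-693/32) + (-6956)·(1485/64) + (-19114)·(-385/32) + (-42832)·(315/128) = 2

2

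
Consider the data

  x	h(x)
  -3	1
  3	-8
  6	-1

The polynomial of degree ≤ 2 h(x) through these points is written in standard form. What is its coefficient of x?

-3/2

Build the Lagrange basis polynomials:
L_0(x) = (x - 3)(x - 6) / [54] = (1/54)x^2 - (1/6)x + 1/3
L_1(x) = (x + 3)(x - 6) / [-18] = -(1/18)x^2 + (1/6)x + 1
L_2(x) = (x + 3)(x - 3) / [27] = (1/27)x^2 - 1/3
h(x) = 1·L_0 + (-8)·L_1 + (-1)·L_2
Only the coefficient of x is needed; take it from each L_i and combine:
1·(-1/6) + (-8)·(1/6) + (-1)·(0) = -3/2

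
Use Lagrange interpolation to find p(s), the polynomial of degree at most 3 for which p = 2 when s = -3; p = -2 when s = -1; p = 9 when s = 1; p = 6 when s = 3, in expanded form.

L_0(s) = (s + 1)(s - 1)(s - 3) / [-48] = -(1/48)s^3 + (1/16)s^2 + (1/48)s - 1/16
L_1(s) = (s + 3)(s - 1)(s - 3) / [16] = (1/16)s^3 - (1/16)s^2 - (9/16)s + 9/16
L_2(s) = (s + 3)(s + 1)(s - 3) / [-16] = -(1/16)s^3 - (1/16)s^2 + (9/16)s + 9/16
L_3(s) = (s + 3)(s + 1)(s - 1) / [48] = (1/48)s^3 + (1/16)s^2 - (1/48)s - 1/16
p(s) = 2·L_0 + (-2)·L_1 + 9·L_2 + 6·L_3
  2·L_0(s) = -(1/24)s^3 + (1/8)s^2 + (1/24)s - 1/8
  (-2)·L_1(s) = -(1/8)s^3 + (1/8)s^2 + (9/8)s - 9/8
  9·L_2(s) = -(9/16)s^3 - (9/16)s^2 + (81/16)s + 81/16
  6·L_3(s) = (1/8)s^3 + (3/8)s^2 - (1/8)s - 3/8
Adding term by term: -(29/48)s^3 + (1/16)s^2 + (293/48)s + 55/16

p(s) = -(29/48)s^3 + (1/16)s^2 + (293/48)s + 55/16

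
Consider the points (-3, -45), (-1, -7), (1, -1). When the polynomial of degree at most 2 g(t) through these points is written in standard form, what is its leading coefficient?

Build the Lagrange basis polynomials:
L_0(t) = (t + 1)(t - 1) / [8] = (1/8)t^2 - 1/8
L_1(t) = (t + 3)(t - 1) / [-4] = -(1/4)t^2 - (1/2)t + 3/4
L_2(t) = (t + 3)(t + 1) / [8] = (1/8)t^2 + (1/2)t + 3/8
g(t) = (-45)·L_0 + (-7)·L_1 + (-1)·L_2
Only the coefficient of t^2 is needed; take it from each L_i and combine:
(-45)·(1/8) + (-7)·(-1/4) + (-1)·(1/8) = -4

-4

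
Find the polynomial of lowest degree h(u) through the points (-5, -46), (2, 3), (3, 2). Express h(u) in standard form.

L_0(u) = (u - 2)(u - 3) / [56] = (1/56)u^2 - (5/56)u + 3/28
L_1(u) = (u + 5)(u - 3) / [-7] = -(1/7)u^2 - (2/7)u + 15/7
L_2(u) = (u + 5)(u - 2) / [8] = (1/8)u^2 + (3/8)u - 5/4
h(u) = (-46)·L_0 + 3·L_1 + 2·L_2
  (-46)·L_0(u) = -(23/28)u^2 + (115/28)u - 69/14
  3·L_1(u) = -(3/7)u^2 - (6/7)u + 45/7
  2·L_2(u) = (1/4)u^2 + (3/4)u - 5/2
Adding term by term: -u^2 + 4u - 1

h(u) = -u^2 + 4u - 1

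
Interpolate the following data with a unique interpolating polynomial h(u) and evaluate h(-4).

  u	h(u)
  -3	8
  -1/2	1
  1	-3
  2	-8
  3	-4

897/20

Using Newton's divided-difference form:
h[-3,-1/2] = (1 - 8) / (-1/2 - (-3)) = -14/5
h[-1/2,1] = (-3 - 1) / (1 - (-1/2)) = -8/3
h[1,2] = (-8 - (-3)) / (2 - 1) = -5
h[2,3] = (-4 - (-8)) / (3 - 2) = 4
h[-3,-1/2,1] = (-8/3 - (-14/5)) / (1 - (-3)) = 1/30
h[-1/2,1,2] = (-5 - (-8/3)) / (2 - (-1/2)) = -14/15
h[1,2,3] = (4 - (-5)) / (3 - 1) = 9/2
h[-3,-1/2,1,2] = (-14/15 - 1/30) / (2 - (-3)) = -29/150
h[-1/2,1,2,3] = (9/2 - (-14/15)) / (3 - (-1/2)) = 163/105
h[-3,-1/2,1,2,3] = (163/105 - (-29/150)) / (3 - (-3)) = 611/2100
h(-4) = 8 + (-14/5)·(-1) + (1/30)·(-1)·(-7/2) + (-29/150)·(-1)·(-7/2)·(-5) + (611/2100)·(-1)·(-7/2)·(-5)·(-6) = 897/20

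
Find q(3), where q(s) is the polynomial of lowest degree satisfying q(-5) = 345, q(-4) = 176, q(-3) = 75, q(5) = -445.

Using Newton's divided-difference form:
q[-5,-4] = (176 - 345) / (-4 - (-5)) = -169
q[-4,-3] = (75 - 176) / (-3 - (-4)) = -101
q[-3,5] = (-445 - 75) / (5 - (-3)) = -65
q[-5,-4,-3] = (-101 - (-169)) / (-3 - (-5)) = 34
q[-4,-3,5] = (-65 - (-101)) / (5 - (-4)) = 4
q[-5,-4,-3,5] = (4 - 34) / (5 - (-5)) = -3
q(3) = 345 + (-169)·(8) + 34·(8)·(7) + (-3)·(8)·(7)·(6) = -111

-111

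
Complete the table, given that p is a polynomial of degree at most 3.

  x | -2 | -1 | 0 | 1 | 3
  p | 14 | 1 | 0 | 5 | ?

The 4 known values determine p uniquely (degree ≤ 3).
Evaluate each Lagrange basis at x = 3:
L_0(3) = (4)·(3)·(2)/[(-1)·(-2)·(-3)] = -4
L_1(3) = (5)·(3)·(2)/[(1)·(-1)·(-2)] = 15
L_2(3) = (5)·(4)·(2)/[(2)·(1)·(-1)] = -20
L_3(3) = (5)·(4)·(3)/[(3)·(2)·(1)] = 10
Sum: 14·(-4) + 1·(15) + 0 + 5·(10) = 9

9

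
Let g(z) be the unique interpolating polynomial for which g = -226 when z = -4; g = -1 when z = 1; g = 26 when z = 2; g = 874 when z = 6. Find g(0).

Using Newton's divided-difference form:
g[-4,1] = (-1 - (-226)) / (1 - (-4)) = 45
g[1,2] = (26 - (-1)) / (2 - 1) = 27
g[2,6] = (874 - 26) / (6 - 2) = 212
g[-4,1,2] = (27 - 45) / (2 - (-4)) = -3
g[1,2,6] = (212 - 27) / (6 - 1) = 37
g[-4,1,2,6] = (37 - (-3)) / (6 - (-4)) = 4
g(0) = -226 + 45·(4) + (-3)·(4)·(-1) + 4·(4)·(-1)·(-2) = -2

-2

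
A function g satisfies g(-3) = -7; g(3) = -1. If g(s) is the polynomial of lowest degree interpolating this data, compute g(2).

Evaluate each Lagrange basis at s = 2:
L_0(2) = (-1)/[(-6)] = 1/6
L_1(2) = (5)/[(6)] = 5/6
Sum: (-7)·(1/6) + (-1)·(5/6) = -2

-2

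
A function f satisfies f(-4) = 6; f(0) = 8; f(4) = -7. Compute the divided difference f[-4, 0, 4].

f[-4,0] = (8 - 6) / (0 - (-4)) = 1/2
f[0,4] = (-7 - 8) / (4 - 0) = -15/4
f[-4,0,4] = (-15/4 - 1/2) / (4 - (-4)) = -17/32

-17/32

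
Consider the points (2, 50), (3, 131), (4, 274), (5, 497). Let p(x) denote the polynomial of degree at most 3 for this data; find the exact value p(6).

Using Newton's divided-difference form:
p[2,3] = (131 - 50) / (3 - 2) = 81
p[3,4] = (274 - 131) / (4 - 3) = 143
p[4,5] = (497 - 274) / (5 - 4) = 223
p[2,3,4] = (143 - 81) / (4 - 2) = 31
p[3,4,5] = (223 - 143) / (5 - 3) = 40
p[2,3,4,5] = (40 - 31) / (5 - 2) = 3
p(6) = 50 + 81·(4) + 31·(4)·(3) + 3·(4)·(3)·(2) = 818

818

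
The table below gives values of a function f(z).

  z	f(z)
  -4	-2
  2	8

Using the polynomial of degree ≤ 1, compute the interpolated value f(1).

19/3

Evaluate each Lagrange basis at z = 1:
L_0(1) = (-1)/[(-6)] = 1/6
L_1(1) = (5)/[(6)] = 5/6
Sum: (-2)·(1/6) + 8·(5/6) = 19/3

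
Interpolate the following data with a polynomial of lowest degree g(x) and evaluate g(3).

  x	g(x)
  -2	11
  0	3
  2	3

6

Using Newton's divided-difference form:
g[-2,0] = (3 - 11) / (0 - (-2)) = -4
g[0,2] = (3 - 3) / (2 - 0) = 0
g[-2,0,2] = (0 - (-4)) / (2 - (-2)) = 1
g(3) = 11 + (-4)·(5) + 1·(5)·(3) = 6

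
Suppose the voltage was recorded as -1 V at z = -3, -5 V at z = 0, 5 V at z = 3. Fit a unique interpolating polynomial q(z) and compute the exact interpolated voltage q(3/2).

Evaluate each Lagrange basis at z = 3/2:
L_0(3/2) = (3/2)·(-3/2)/[(-3)·(-6)] = -1/8
L_1(3/2) = (9/2)·(-3/2)/[(3)·(-3)] = 3/4
L_2(3/2) = (9/2)·(3/2)/[(6)·(3)] = 3/8
Sum: (-1)·(-1/8) + (-5)·(3/4) + 5·(3/8) = -7/4

-7/4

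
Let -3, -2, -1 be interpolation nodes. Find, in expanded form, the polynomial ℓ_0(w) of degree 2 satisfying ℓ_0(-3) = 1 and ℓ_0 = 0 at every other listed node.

ℓ_0(w) = (w + 2)(w + 1) / [(-1)·(-2)]
       = (w^2 + 3w + 2) / (2)

ℓ_0(w) = (1/2)w^2 + (3/2)w + 1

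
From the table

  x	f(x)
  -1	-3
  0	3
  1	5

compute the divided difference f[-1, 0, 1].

-2

f[-1,0] = (3 - (-3)) / (0 - (-1)) = 6
f[0,1] = (5 - 3) / (1 - 0) = 2
f[-1,0,1] = (2 - 6) / (1 - (-1)) = -2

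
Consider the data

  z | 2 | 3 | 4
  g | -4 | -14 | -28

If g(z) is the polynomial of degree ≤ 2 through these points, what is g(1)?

2

Evaluate each Lagrange basis at z = 1:
L_0(1) = (-2)·(-3)/[(-1)·(-2)] = 3
L_1(1) = (-1)·(-3)/[(1)·(-1)] = -3
L_2(1) = (-1)·(-2)/[(2)·(1)] = 1
Sum: (-4)·(3) + (-14)·(-3) + (-28)·(1) = 2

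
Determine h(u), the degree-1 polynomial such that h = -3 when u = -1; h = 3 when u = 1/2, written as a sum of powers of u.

Build the Lagrange basis polynomials:
L_0(u) = (u - 1/2) / [-3/2] = -(2/3)u + 1/3
L_1(u) = (u + 1) / [3/2] = (2/3)u + 2/3
h(u) = (-3)·L_0 + 3·L_1
  (-3)·L_0(u) = 2u - 1
  3·L_1(u) = 2u + 2
Adding term by term: 4u + 1

h(u) = 4u + 1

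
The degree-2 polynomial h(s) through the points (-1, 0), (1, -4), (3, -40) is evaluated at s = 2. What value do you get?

Evaluate each Lagrange basis at s = 2:
L_0(2) = (1)·(-1)/[(-2)·(-4)] = -1/8
L_1(2) = (3)·(-1)/[(2)·(-2)] = 3/4
L_2(2) = (3)·(1)/[(4)·(2)] = 3/8
Sum: 0 + (-4)·(3/4) + (-40)·(3/8) = -18

-18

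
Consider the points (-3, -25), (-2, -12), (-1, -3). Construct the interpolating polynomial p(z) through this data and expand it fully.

p(z) = -2z^2 + 3z + 2

Newton's divided differences:
p[-3,-2] = (-12 - (-25)) / (-2 - (-3)) = 13
p[-2,-1] = (-3 - (-12)) / (-1 - (-2)) = 9
p[-3,-2,-1] = (9 - 13) / (-1 - (-3)) = -2
p(z) = -25 + 13·(z + 3) + (-2)·(z + 3)(z + 2)
Expanding: p(z) = -2z^2 + 3z + 2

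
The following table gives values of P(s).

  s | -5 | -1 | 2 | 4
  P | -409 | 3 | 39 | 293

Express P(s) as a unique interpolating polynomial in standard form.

P(s) = 4s^3 + 3s^2 - 3s + 1

Newton's divided differences:
P[-5,-1] = (3 - (-409)) / (-1 - (-5)) = 103
P[-1,2] = (39 - 3) / (2 - (-1)) = 12
P[2,4] = (293 - 39) / (4 - 2) = 127
P[-5,-1,2] = (12 - 103) / (2 - (-5)) = -13
P[-1,2,4] = (127 - 12) / (4 - (-1)) = 23
P[-5,-1,2,4] = (23 - (-13)) / (4 - (-5)) = 4
P(s) = -409 + 103·(s + 5) + (-13)·(s + 5)(s + 1) + 4·(s + 5)(s + 1)(s - 2)
Expanding: P(s) = 4s^3 + 3s^2 - 3s + 1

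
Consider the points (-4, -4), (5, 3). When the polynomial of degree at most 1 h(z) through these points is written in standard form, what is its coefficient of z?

7/9

Build the Lagrange basis polynomials:
L_0(z) = (z - 5) / [-9] = -(1/9)z + 5/9
L_1(z) = (z + 4) / [9] = (1/9)z + 4/9
h(z) = (-4)·L_0 + 3·L_1
Only the coefficient of z is needed; take it from each L_i and combine:
(-4)·(-1/9) + 3·(1/9) = 7/9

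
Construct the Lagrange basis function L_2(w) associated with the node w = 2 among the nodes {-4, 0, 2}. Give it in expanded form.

L_2(w) = (w + 4)w / [(6)·(2)]
       = (w^2 + 4w) / (12)

L_2(w) = (1/12)w^2 + (1/3)w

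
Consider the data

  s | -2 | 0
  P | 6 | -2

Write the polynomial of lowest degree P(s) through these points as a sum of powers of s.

L_0(s) = s / [-2] = -(1/2)s
L_1(s) = (s + 2) / [2] = (1/2)s + 1
P(s) = 6·L_0 + (-2)·L_1
  6·L_0(s) = -3s
  (-2)·L_1(s) = -s - 2
Adding term by term: -4s - 2

P(s) = -4s - 2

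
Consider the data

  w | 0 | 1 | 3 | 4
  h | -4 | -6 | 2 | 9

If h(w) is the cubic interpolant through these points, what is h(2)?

L_0(2) = (1)·(-1)·(-2)/[(-1)·(-3)·(-4)] = -1/6
L_1(2) = (2)·(-1)·(-2)/[(1)·(-2)·(-3)] = 2/3
L_2(2) = (2)·(1)·(-2)/[(3)·(2)·(-1)] = 2/3
L_3(2) = (2)·(1)·(-1)/[(4)·(3)·(1)] = -1/6
Sum: (-4)·(-1/6) + (-6)·(2/3) + 2·(2/3) + 9·(-1/6) = -7/2

-7/2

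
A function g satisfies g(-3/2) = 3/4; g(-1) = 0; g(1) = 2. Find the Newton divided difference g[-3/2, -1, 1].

g[-3/2,-1] = (0 - 3/4) / (-1 - (-3/2)) = -3/2
g[-1,1] = (2 - 0) / (1 - (-1)) = 1
g[-3/2,-1,1] = (1 - (-3/2)) / (1 - (-3/2)) = 1

1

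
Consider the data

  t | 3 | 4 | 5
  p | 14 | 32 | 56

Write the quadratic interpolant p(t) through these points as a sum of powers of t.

p(t) = 3t^2 - 3t - 4

Newton's divided differences:
p[3,4] = (32 - 14) / (4 - 3) = 18
p[4,5] = (56 - 32) / (5 - 4) = 24
p[3,4,5] = (24 - 18) / (5 - 3) = 3
p(t) = 14 + 18·(t - 3) + 3·(t - 3)(t - 4)
Expanding: p(t) = 3t^2 - 3t - 4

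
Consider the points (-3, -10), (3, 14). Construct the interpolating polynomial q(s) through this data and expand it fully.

L_0(s) = (s - 3) / [-6] = -(1/6)s + 1/2
L_1(s) = (s + 3) / [6] = (1/6)s + 1/2
q(s) = (-10)·L_0 + 14·L_1
  (-10)·L_0(s) = (5/3)s - 5
  14·L_1(s) = (7/3)s + 7
Adding term by term: 4s + 2

q(s) = 4s + 2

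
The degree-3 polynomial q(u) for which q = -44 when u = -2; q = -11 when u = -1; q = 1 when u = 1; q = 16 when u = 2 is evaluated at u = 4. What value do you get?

154

Evaluate each Lagrange basis at u = 4:
L_0(4) = (5)·(3)·(2)/[(-1)·(-3)·(-4)] = -5/2
L_1(4) = (6)·(3)·(2)/[(1)·(-2)·(-3)] = 6
L_2(4) = (6)·(5)·(2)/[(3)·(2)·(-1)] = -10
L_3(4) = (6)·(5)·(3)/[(4)·(3)·(1)] = 15/2
Sum: (-44)·(-5/2) + (-11)·(6) + 1·(-10) + 16·(15/2) = 154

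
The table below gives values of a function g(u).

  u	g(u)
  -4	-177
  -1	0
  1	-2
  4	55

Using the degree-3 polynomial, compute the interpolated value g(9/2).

363/4

Evaluate each Lagrange basis at u = 9/2:
L_0(9/2) = (11/2)·(7/2)·(1/2)/[(-3)·(-5)·(-8)] = -77/960
L_1(9/2) = (17/2)·(7/2)·(1/2)/[(3)·(-2)·(-5)] = 119/240
L_2(9/2) = (17/2)·(11/2)·(1/2)/[(5)·(2)·(-3)] = -187/240
L_3(9/2) = (17/2)·(11/2)·(7/2)/[(8)·(5)·(3)] = 1309/960
Sum: (-177)·(-77/960) + 0 + (-2)·(-187/240) + 55·(1309/960) = 363/4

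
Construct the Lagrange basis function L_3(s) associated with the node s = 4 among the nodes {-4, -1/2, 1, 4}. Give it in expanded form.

L_3(s) = (1/108)s^3 + (7/216)s^2 - (5/216)s - 1/54

L_3(s) = (s + 4)(s + 1/2)(s - 1) / [(8)·(9/2)·(3)]
       = (s^3 + (7/2)s^2 - (5/2)s - 2) / (108)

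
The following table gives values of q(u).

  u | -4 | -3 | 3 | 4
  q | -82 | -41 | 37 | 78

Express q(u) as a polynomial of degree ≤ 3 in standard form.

q(u) = u^3 + 4u - 2

L_0(u) = (u + 3)(u - 3)(u - 4) / [-56] = -(1/56)u^3 + (1/14)u^2 + (9/56)u - 9/14
L_1(u) = (u + 4)(u - 3)(u - 4) / [42] = (1/42)u^3 - (1/14)u^2 - (8/21)u + 8/7
L_2(u) = (u + 4)(u + 3)(u - 4) / [-42] = -(1/42)u^3 - (1/14)u^2 + (8/21)u + 8/7
L_3(u) = (u + 4)(u + 3)(u - 3) / [56] = (1/56)u^3 + (1/14)u^2 - (9/56)u - 9/14
q(u) = (-82)·L_0 + (-41)·L_1 + 37·L_2 + 78·L_3
  (-82)·L_0(u) = (41/28)u^3 - (41/7)u^2 - (369/28)u + 369/7
  (-41)·L_1(u) = -(41/42)u^3 + (41/14)u^2 + (328/21)u - 328/7
  37·L_2(u) = -(37/42)u^3 - (37/14)u^2 + (296/21)u + 296/7
  78·L_3(u) = (39/28)u^3 + (39/7)u^2 - (351/28)u - 351/7
Adding term by term: u^3 + 4u - 2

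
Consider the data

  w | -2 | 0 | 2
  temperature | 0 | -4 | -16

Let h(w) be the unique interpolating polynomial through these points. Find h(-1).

Using Newton's divided-difference form:
h[-2,0] = (-4 - 0) / (0 - (-2)) = -2
h[0,2] = (-16 - (-4)) / (2 - 0) = -6
h[-2,0,2] = (-6 - (-2)) / (2 - (-2)) = -1
h(-1) = 0 + (-2)·(1) + (-1)·(1)·(-1) = -1

-1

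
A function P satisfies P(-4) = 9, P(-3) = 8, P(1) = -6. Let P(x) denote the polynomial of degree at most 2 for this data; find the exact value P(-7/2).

Using Newton's divided-difference form:
P[-4,-3] = (8 - 9) / (-3 - (-4)) = -1
P[-3,1] = (-6 - 8) / (1 - (-3)) = -7/2
P[-4,-3,1] = (-7/2 - (-1)) / (1 - (-4)) = -1/2
P(-7/2) = 9 + (-1)·(1/2) + (-1/2)·(1/2)·(-1/2) = 69/8

69/8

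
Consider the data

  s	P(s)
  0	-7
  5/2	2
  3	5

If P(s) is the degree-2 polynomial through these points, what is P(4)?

61/5

Using Newton's divided-difference form:
P[0,5/2] = (2 - (-7)) / (5/2 - 0) = 18/5
P[5/2,3] = (5 - 2) / (3 - 5/2) = 6
P[0,5/2,3] = (6 - 18/5) / (3 - 0) = 4/5
P(4) = -7 + (18/5)·(4) + (4/5)·(4)·(3/2) = 61/5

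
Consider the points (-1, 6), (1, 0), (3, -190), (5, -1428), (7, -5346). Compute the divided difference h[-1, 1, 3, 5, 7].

-2

h[-1,1] = (0 - 6) / (1 - (-1)) = -3
h[1,3] = (-190 - 0) / (3 - 1) = -95
h[3,5] = (-1428 - (-190)) / (5 - 3) = -619
h[5,7] = (-5346 - (-1428)) / (7 - 5) = -1959
h[-1,1,3] = (-95 - (-3)) / (3 - (-1)) = -23
h[1,3,5] = (-619 - (-95)) / (5 - 1) = -131
h[3,5,7] = (-1959 - (-619)) / (7 - 3) = -335
h[-1,1,3,5] = (-131 - (-23)) / (5 - (-1)) = -18
h[1,3,5,7] = (-335 - (-131)) / (7 - 1) = -34
h[-1,1,3,5,7] = (-34 - (-18)) / (7 - (-1)) = -2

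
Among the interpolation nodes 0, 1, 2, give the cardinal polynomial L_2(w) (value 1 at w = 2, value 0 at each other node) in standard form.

L_2(w) = w(w - 1) / [(2)·(1)]
       = (w^2 - w) / (2)

L_2(w) = (1/2)w^2 - (1/2)w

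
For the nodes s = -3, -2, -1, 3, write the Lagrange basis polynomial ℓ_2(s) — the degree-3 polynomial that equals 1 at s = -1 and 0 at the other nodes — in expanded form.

ℓ_2(s) = -(1/8)s^3 - (1/4)s^2 + (9/8)s + 9/4

ℓ_2(s) = (s + 3)(s + 2)(s - 3) / [(2)·(1)·(-4)]
       = (s^3 + 2s^2 - 9s - 18) / (-8)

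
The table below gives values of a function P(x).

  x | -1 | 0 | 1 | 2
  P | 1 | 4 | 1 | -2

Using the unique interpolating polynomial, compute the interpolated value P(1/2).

L_0(1/2) = (1/2)·(-1/2)·(-3/2)/[(-1)·(-2)·(-3)] = -1/16
L_1(1/2) = (3/2)·(-1/2)·(-3/2)/[(1)·(-1)·(-2)] = 9/16
L_2(1/2) = (3/2)·(1/2)·(-3/2)/[(2)·(1)·(-1)] = 9/16
L_3(1/2) = (3/2)·(1/2)·(-1/2)/[(3)·(2)·(1)] = -1/16
Sum: 1·(-1/16) + 4·(9/16) + 1·(9/16) + (-2)·(-1/16) = 23/8

23/8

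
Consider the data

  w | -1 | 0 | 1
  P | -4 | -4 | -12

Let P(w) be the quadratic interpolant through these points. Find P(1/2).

-7

L_0(1/2) = (1/2)·(-1/2)/[(-1)·(-2)] = -1/8
L_1(1/2) = (3/2)·(-1/2)/[(1)·(-1)] = 3/4
L_2(1/2) = (3/2)·(1/2)/[(2)·(1)] = 3/8
Sum: (-4)·(-1/8) + (-4)·(3/4) + (-12)·(3/8) = -7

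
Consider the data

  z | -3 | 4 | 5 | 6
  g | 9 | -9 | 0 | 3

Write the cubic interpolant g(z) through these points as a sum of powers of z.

g(z) = -(83/168)z^3 + (247/56)z^2 - (47/84)z - 320/7

Newton's divided differences:
g[-3,4] = (-9 - 9) / (4 - (-3)) = -18/7
g[4,5] = (0 - (-9)) / (5 - 4) = 9
g[5,6] = (3 - 0) / (6 - 5) = 3
g[-3,4,5] = (9 - (-18/7)) / (5 - (-3)) = 81/56
g[4,5,6] = (3 - 9) / (6 - 4) = -3
g[-3,4,5,6] = (-3 - 81/56) / (6 - (-3)) = -83/168
g(z) = 9 + (-18/7)·(z + 3) + (81/56)·(z + 3)(z - 4) + (-83/168)·(z + 3)(z - 4)(z - 5)
Expanding: g(z) = -(83/168)z^3 + (247/56)z^2 - (47/84)z - 320/7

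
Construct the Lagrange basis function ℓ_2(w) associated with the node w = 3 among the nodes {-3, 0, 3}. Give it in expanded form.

ℓ_2(w) = (1/18)w^2 + (1/6)w

ℓ_2(w) = (w + 3)w / [(6)·(3)]
       = (w^2 + 3w) / (18)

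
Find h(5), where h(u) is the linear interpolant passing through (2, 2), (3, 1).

-1

Evaluate each Lagrange basis at u = 5:
L_0(5) = (2)/[(-1)] = -2
L_1(5) = (3)/[(1)] = 3
Sum: 2·(-2) + 1·(3) = -1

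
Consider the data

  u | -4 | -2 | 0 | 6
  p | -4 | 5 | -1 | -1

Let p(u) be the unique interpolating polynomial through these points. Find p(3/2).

-2831/320

L_0(3/2) = (7/2)·(3/2)·(-9/2)/[(-2)·(-4)·(-10)] = 189/640
L_1(3/2) = (11/2)·(3/2)·(-9/2)/[(2)·(-2)·(-8)] = -297/256
L_2(3/2) = (11/2)·(7/2)·(-9/2)/[(4)·(2)·(-6)] = 231/128
L_3(3/2) = (11/2)·(7/2)·(3/2)/[(10)·(8)·(6)] = 77/1280
Sum: (-4)·(189/640) + 5·(-297/256) + (-1)·(231/128) + (-1)·(77/1280) = -2831/320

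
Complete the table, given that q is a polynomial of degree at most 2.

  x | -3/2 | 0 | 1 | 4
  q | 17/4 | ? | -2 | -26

The 3 known values determine q uniquely (degree ≤ 2).
Evaluate each Lagrange basis at x = 0:
L_0(0) = (-1)·(-4)/[(-5/2)·(-11/2)] = 16/55
L_1(0) = (3/2)·(-4)/[(5/2)·(-3)] = 4/5
L_2(0) = (3/2)·(-1)/[(11/2)·(3)] = -1/11
Sum: 17/4·(16/55) + (-2)·(4/5) + (-26)·(-1/11) = 2

2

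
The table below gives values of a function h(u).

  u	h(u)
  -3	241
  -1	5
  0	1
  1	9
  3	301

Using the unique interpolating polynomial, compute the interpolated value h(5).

L_0(5) = (6)·(5)·(4)·(2)/[(-2)·(-3)·(-4)·(-6)] = 5/3
L_1(5) = (8)·(5)·(4)·(2)/[(2)·(-1)·(-2)·(-4)] = -20
L_2(5) = (8)·(6)·(4)·(2)/[(3)·(1)·(-1)·(-3)] = 128/3
L_3(5) = (8)·(6)·(5)·(2)/[(4)·(2)·(1)·(-2)] = -30
L_4(5) = (8)·(6)·(5)·(4)/[(6)·(4)·(3)·(2)] = 20/3
Sum: 241·(5/3) + 5·(-20) + 1·(128/3) + 9·(-30) + 301·(20/3) = 2081

2081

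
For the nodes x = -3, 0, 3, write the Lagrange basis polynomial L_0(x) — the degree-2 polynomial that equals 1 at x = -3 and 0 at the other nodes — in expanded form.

L_0(x) = x(x - 3) / [(-3)·(-6)]
       = (x^2 - 3x) / (18)

L_0(x) = (1/18)x^2 - (1/6)x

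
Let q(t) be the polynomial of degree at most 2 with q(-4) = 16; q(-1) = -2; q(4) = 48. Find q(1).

L_0(1) = (2)·(-3)/[(-3)·(-8)] = -1/4
L_1(1) = (5)·(-3)/[(3)·(-5)] = 1
L_2(1) = (5)·(2)/[(8)·(5)] = 1/4
Sum: 16·(-1/4) + (-2)·(1) + 48·(1/4) = 6

6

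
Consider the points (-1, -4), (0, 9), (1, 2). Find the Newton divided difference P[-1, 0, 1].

-10

P[-1,0] = (9 - (-4)) / (0 - (-1)) = 13
P[0,1] = (2 - 9) / (1 - 0) = -7
P[-1,0,1] = (-7 - 13) / (1 - (-1)) = -10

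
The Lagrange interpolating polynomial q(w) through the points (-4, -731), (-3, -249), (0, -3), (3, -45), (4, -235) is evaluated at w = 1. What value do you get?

-1

Evaluate each Lagrange basis at w = 1:
L_0(1) = (4)·(1)·(-2)·(-3)/[(-1)·(-4)·(-7)·(-8)] = 3/28
L_1(1) = (5)·(1)·(-2)·(-3)/[(1)·(-3)·(-6)·(-7)] = -5/21
L_2(1) = (5)·(4)·(-2)·(-3)/[(4)·(3)·(-3)·(-4)] = 5/6
L_3(1) = (5)·(4)·(1)·(-3)/[(7)·(6)·(3)·(-1)] = 10/21
L_4(1) = (5)·(4)·(1)·(-2)/[(8)·(7)·(4)·(1)] = -5/28
Sum: (-731)·(3/28) + (-249)·(-5/21) + (-3)·(5/6) + (-45)·(10/21) + (-235)·(-5/28) = -1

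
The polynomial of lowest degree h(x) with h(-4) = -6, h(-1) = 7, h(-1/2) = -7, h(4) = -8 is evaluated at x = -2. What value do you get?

Evaluate each Lagrange basis at x = -2:
L_0(-2) = (-1)·(-3/2)·(-6)/[(-3)·(-7/2)·(-8)] = 3/28
L_1(-2) = (2)·(-3/2)·(-6)/[(3)·(-1/2)·(-5)] = 12/5
L_2(-2) = (2)·(-1)·(-6)/[(7/2)·(1/2)·(-9/2)] = -32/21
L_3(-2) = (2)·(-1)·(-3/2)/[(8)·(5)·(9/2)] = 1/60
Sum: (-6)·(3/28) + 7·(12/5) + (-7)·(-32/21) + (-8)·(1/60) = 1121/42

1121/42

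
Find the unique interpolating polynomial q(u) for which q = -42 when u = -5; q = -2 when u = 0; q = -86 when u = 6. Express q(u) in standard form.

q(u) = -2u^2 - 2u - 2

Build the Lagrange basis polynomials:
L_0(u) = u(u - 6) / [55] = (1/55)u^2 - (6/55)u
L_1(u) = (u + 5)(u - 6) / [-30] = -(1/30)u^2 + (1/30)u + 1
L_2(u) = (u + 5)u / [66] = (1/66)u^2 + (5/66)u
q(u) = (-42)·L_0 + (-2)·L_1 + (-86)·L_2
  (-42)·L_0(u) = -(42/55)u^2 + (252/55)u
  (-2)·L_1(u) = (1/15)u^2 - (1/15)u - 2
  (-86)·L_2(u) = -(43/33)u^2 - (215/33)u
Adding term by term: -2u^2 - 2u - 2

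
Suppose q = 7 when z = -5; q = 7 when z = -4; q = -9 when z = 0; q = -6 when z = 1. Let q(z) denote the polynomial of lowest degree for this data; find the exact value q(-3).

L_0(-3) = (1)·(-3)·(-4)/[(-1)·(-5)·(-6)] = -2/5
L_1(-3) = (2)·(-3)·(-4)/[(1)·(-4)·(-5)] = 6/5
L_2(-3) = (2)·(1)·(-4)/[(5)·(4)·(-1)] = 2/5
L_3(-3) = (2)·(1)·(-3)/[(6)·(5)·(1)] = -1/5
Sum: 7·(-2/5) + 7·(6/5) + (-9)·(2/5) + (-6)·(-1/5) = 16/5

16/5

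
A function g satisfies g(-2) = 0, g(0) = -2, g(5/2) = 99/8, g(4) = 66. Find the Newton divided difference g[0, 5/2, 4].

15/2

g[0,5/2] = (99/8 - (-2)) / (5/2 - 0) = 23/4
g[5/2,4] = (66 - 99/8) / (4 - 5/2) = 143/4
g[0,5/2,4] = (143/4 - 23/4) / (4 - 0) = 15/2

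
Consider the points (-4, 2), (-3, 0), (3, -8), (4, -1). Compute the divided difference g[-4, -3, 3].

g[-4,-3] = (0 - 2) / (-3 - (-4)) = -2
g[-3,3] = (-8 - 0) / (3 - (-3)) = -4/3
g[-4,-3,3] = (-4/3 - (-2)) / (3 - (-4)) = 2/21

2/21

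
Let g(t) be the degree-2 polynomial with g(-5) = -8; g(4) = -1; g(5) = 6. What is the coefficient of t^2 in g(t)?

Build the Lagrange basis polynomials:
L_0(t) = (t - 4)(t - 5) / [90] = (1/90)t^2 - (1/10)t + 2/9
L_1(t) = (t + 5)(t - 5) / [-9] = -(1/9)t^2 + 25/9
L_2(t) = (t + 5)(t - 4) / [10] = (1/10)t^2 + (1/10)t - 2
g(t) = (-8)·L_0 + (-1)·L_1 + 6·L_2
Only the coefficient of t^2 is needed; take it from each L_i and combine:
(-8)·(1/90) + (-1)·(-1/9) + 6·(1/10) = 28/45

28/45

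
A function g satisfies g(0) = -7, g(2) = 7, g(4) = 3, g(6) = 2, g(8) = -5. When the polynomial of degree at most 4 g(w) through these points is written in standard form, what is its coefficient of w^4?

L_0(w) = (w - 2)(w - 4)(w - 6)(w - 8) / [384] = (1/384)w^4 - (5/96)w^3 + (35/96)w^2 - (25/24)w + 1
L_1(w) = w(w - 4)(w - 6)(w - 8) / [-96] = -(1/96)w^4 + (3/16)w^3 - (13/12)w^2 + 2w
L_2(w) = w(w - 2)(w - 6)(w - 8) / [64] = (1/64)w^4 - (1/4)w^3 + (19/16)w^2 - (3/2)w
L_3(w) = w(w - 2)(w - 4)(w - 8) / [-96] = -(1/96)w^4 + (7/48)w^3 - (7/12)w^2 + (2/3)w
L_4(w) = w(w - 2)(w - 4)(w - 6) / [384] = (1/384)w^4 - (1/32)w^3 + (11/96)w^2 - (1/8)w
g(w) = (-7)·L_0 + 7·L_1 + 3·L_2 + 2·L_3 + (-5)·L_4
Only the coefficient of w^4 is needed; take it from each L_i and combine:
(-7)·(1/384) + 7·(-1/96) + 3·(1/64) + 2·(-1/96) + (-5)·(1/384) = -5/64

-5/64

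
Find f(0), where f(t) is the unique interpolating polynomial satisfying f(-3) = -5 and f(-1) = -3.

L_0(0) = (1)/[(-2)] = -1/2
L_1(0) = (3)/[(2)] = 3/2
Sum: (-5)·(-1/2) + (-3)·(3/2) = -2

-2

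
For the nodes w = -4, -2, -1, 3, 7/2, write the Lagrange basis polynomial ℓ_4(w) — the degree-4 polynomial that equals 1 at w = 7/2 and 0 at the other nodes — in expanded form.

ℓ_4(w) = (w + 4)(w + 2)(w + 1)(w - 3) / [(15/2)·(11/2)·(9/2)·(1/2)]
       = (w^4 + 4w^3 - 7w^2 - 34w - 24) / (1485/16)

ℓ_4(w) = (16/1485)w^4 + (64/1485)w^3 - (112/1485)w^2 - (544/1485)w - 128/495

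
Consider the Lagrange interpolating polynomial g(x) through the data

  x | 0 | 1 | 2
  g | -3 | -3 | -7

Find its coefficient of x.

Build the Lagrange basis polynomials:
L_0(x) = (x - 1)(x - 2) / [2] = (1/2)x^2 - (3/2)x + 1
L_1(x) = x(x - 2) / [-1] = -x^2 + 2x
L_2(x) = x(x - 1) / [2] = (1/2)x^2 - (1/2)x
g(x) = (-3)·L_0 + (-3)·L_1 + (-7)·L_2
Only the coefficient of x is needed; take it from each L_i and combine:
(-3)·(-3/2) + (-3)·(2) + (-7)·(-1/2) = 2

2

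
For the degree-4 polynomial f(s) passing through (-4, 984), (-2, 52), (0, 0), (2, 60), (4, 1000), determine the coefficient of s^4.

4

The leading coefficient equals the top divided difference f[-4,-2,0,2,4].
f[-4,-2] = (52 - 984) / (-2 - (-4)) = -466
f[-2,0] = (0 - 52) / (0 - (-2)) = -26
f[0,2] = (60 - 0) / (2 - 0) = 30
f[2,4] = (1000 - 60) / (4 - 2) = 470
f[-4,-2,0] = (-26 - (-466)) / (0 - (-4)) = 110
f[-2,0,2] = (30 - (-26)) / (2 - (-2)) = 14
f[0,2,4] = (470 - 30) / (4 - 0) = 110
f[-4,-2,0,2] = (14 - 110) / (2 - (-4)) = -16
f[-2,0,2,4] = (110 - 14) / (4 - (-2)) = 16
f[-4,-2,0,2,4] = (16 - (-16)) / (4 - (-4)) = 4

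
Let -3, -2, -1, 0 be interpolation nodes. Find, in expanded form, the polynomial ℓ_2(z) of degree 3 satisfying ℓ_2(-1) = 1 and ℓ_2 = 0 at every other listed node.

ℓ_2(z) = -(1/2)z^3 - (5/2)z^2 - 3z

ℓ_2(z) = (z + 3)(z + 2)z / [(2)·(1)·(-1)]
       = (z^3 + 5z^2 + 6z) / (-2)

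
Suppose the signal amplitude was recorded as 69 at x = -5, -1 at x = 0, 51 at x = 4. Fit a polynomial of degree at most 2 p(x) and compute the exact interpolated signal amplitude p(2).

Evaluate each Lagrange basis at x = 2:
L_0(2) = (2)·(-2)/[(-5)·(-9)] = -4/45
L_1(2) = (7)·(-2)/[(5)·(-4)] = 7/10
L_2(2) = (7)·(2)/[(9)·(4)] = 7/18
Sum: 69·(-4/45) + (-1)·(7/10) + 51·(7/18) = 13

13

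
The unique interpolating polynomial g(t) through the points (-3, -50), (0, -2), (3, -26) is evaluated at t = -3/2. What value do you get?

Using Newton's divided-difference form:
g[-3,0] = (-2 - (-50)) / (0 - (-3)) = 16
g[0,3] = (-26 - (-2)) / (3 - 0) = -8
g[-3,0,3] = (-8 - 16) / (3 - (-3)) = -4
g(-3/2) = -50 + 16·(3/2) + (-4)·(3/2)·(-3/2) = -17

-17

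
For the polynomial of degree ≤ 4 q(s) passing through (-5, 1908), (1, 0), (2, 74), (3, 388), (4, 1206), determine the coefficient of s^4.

4

The leading coefficient equals the top divided difference q[-5,1,2,3,4].
q[-5,1] = (0 - 1908) / (1 - (-5)) = -318
q[1,2] = (74 - 0) / (2 - 1) = 74
q[2,3] = (388 - 74) / (3 - 2) = 314
q[3,4] = (1206 - 388) / (4 - 3) = 818
q[-5,1,2] = (74 - (-318)) / (2 - (-5)) = 56
q[1,2,3] = (314 - 74) / (3 - 1) = 120
q[2,3,4] = (818 - 314) / (4 - 2) = 252
q[-5,1,2,3] = (120 - 56) / (3 - (-5)) = 8
q[1,2,3,4] = (252 - 120) / (4 - 1) = 44
q[-5,1,2,3,4] = (44 - 8) / (4 - (-5)) = 4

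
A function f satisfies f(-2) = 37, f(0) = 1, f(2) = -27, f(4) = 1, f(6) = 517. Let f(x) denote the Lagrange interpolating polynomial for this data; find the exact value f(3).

-38

L_0(3) = (3)·(1)·(-1)·(-3)/[(-2)·(-4)·(-6)·(-8)] = 3/128
L_1(3) = (5)·(1)·(-1)·(-3)/[(2)·(-2)·(-4)·(-6)] = -5/32
L_2(3) = (5)·(3)·(-1)·(-3)/[(4)·(2)·(-2)·(-4)] = 45/64
L_3(3) = (5)·(3)·(1)·(-3)/[(6)·(4)·(2)·(-2)] = 15/32
L_4(3) = (5)·(3)·(1)·(-1)/[(8)·(6)·(4)·(2)] = -5/128
Sum: 37·(3/128) + 1·(-5/32) + (-27)·(45/64) + 1·(15/32) + 517·(-5/128) = -38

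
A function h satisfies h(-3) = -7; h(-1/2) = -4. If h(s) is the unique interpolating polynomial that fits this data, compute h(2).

-1

L_0(2) = (5/2)/[(-5/2)] = -1
L_1(2) = (5)/[(5/2)] = 2
Sum: (-7)·(-1) + (-4)·(2) = -1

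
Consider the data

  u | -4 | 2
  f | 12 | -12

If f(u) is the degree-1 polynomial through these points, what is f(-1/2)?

L_0(-1/2) = (-5/2)/[(-6)] = 5/12
L_1(-1/2) = (7/2)/[(6)] = 7/12
Sum: 12·(5/12) + (-12)·(7/12) = -2

-2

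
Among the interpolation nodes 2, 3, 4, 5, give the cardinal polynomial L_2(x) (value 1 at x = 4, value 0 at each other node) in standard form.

L_2(x) = (x - 2)(x - 3)(x - 5) / [(2)·(1)·(-1)]
       = (x^3 - 10x^2 + 31x - 30) / (-2)

L_2(x) = -(1/2)x^3 + 5x^2 - (31/2)x + 15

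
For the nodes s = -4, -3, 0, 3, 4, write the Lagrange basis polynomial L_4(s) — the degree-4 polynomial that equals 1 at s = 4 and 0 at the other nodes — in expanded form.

L_4(s) = (s + 4)(s + 3)s(s - 3) / [(8)·(7)·(4)·(1)]
       = (s^4 + 4s^3 - 9s^2 - 36s) / (224)

L_4(s) = (1/224)s^4 + (1/56)s^3 - (9/224)s^2 - (9/56)s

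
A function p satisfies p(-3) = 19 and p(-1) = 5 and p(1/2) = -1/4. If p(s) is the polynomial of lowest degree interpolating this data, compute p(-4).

Evaluate each Lagrange basis at s = -4:
L_0(-4) = (-3)·(-9/2)/[(-2)·(-7/2)] = 27/14
L_1(-4) = (-1)·(-9/2)/[(2)·(-3/2)] = -3/2
L_2(-4) = (-1)·(-3)/[(7/2)·(3/2)] = 4/7
Sum: 19·(27/14) + 5·(-3/2) + (-1/4)·(4/7) = 29

29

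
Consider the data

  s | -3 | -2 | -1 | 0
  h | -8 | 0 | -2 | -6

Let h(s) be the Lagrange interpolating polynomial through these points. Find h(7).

Evaluate each Lagrange basis at s = 7:
L_0(7) = (9)·(8)·(7)/[(-1)·(-2)·(-3)] = -84
L_1(7) = (10)·(8)·(7)/[(1)·(-1)·(-2)] = 280
L_2(7) = (10)·(9)·(7)/[(2)·(1)·(-1)] = -315
L_3(7) = (10)·(9)·(8)/[(3)·(2)·(1)] = 120
Sum: (-8)·(-84) + 0 + (-2)·(-315) + (-6)·(120) = 582

582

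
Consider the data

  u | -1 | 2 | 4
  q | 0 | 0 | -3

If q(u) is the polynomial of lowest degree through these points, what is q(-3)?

Using Newton's divided-difference form:
q[-1,2] = (0 - 0) / (2 - (-1)) = 0
q[2,4] = (-3 - 0) / (4 - 2) = -3/2
q[-1,2,4] = (-3/2 - 0) / (4 - (-1)) = -3/10
q(-3) = 0 + 0·(-2) + (-3/10)·(-2)·(-5) = -3

-3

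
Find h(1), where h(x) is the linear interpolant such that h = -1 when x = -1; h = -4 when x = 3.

-5/2

Evaluate each Lagrange basis at x = 1:
L_0(1) = (-2)/[(-4)] = 1/2
L_1(1) = (2)/[(4)] = 1/2
Sum: (-1)·(1/2) + (-4)·(1/2) = -5/2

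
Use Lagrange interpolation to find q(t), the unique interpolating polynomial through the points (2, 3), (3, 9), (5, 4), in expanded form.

Build the Lagrange basis polynomials:
L_0(t) = (t - 3)(t - 5) / [3] = (1/3)t^2 - (8/3)t + 5
L_1(t) = (t - 2)(t - 5) / [-2] = -(1/2)t^2 + (7/2)t - 5
L_2(t) = (t - 2)(t - 3) / [6] = (1/6)t^2 - (5/6)t + 1
q(t) = 3·L_0 + 9·L_1 + 4·L_2
  3·L_0(t) = t^2 - 8t + 15
  9·L_1(t) = -(9/2)t^2 + (63/2)t - 45
  4·L_2(t) = (2/3)t^2 - (10/3)t + 4
Adding term by term: -(17/6)t^2 + (121/6)t - 26

q(t) = -(17/6)t^2 + (121/6)t - 26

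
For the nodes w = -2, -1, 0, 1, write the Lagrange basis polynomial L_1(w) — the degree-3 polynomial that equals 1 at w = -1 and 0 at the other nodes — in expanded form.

L_1(w) = (1/2)w^3 + (1/2)w^2 - w

L_1(w) = (w + 2)w(w - 1) / [(1)·(-1)·(-2)]
       = (w^3 + w^2 - 2w) / (2)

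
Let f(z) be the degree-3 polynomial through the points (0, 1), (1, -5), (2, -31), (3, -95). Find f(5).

Evaluate each Lagrange basis at z = 5:
L_0(5) = (4)·(3)·(2)/[(-1)·(-2)·(-3)] = -4
L_1(5) = (5)·(3)·(2)/[(1)·(-1)·(-2)] = 15
L_2(5) = (5)·(4)·(2)/[(2)·(1)·(-1)] = -20
L_3(5) = (5)·(4)·(3)/[(3)·(2)·(1)] = 10
Sum: 1·(-4) + (-5)·(15) + (-31)·(-20) + (-95)·(10) = -409

-409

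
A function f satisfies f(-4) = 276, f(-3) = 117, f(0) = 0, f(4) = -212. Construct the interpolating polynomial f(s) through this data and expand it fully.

L_0(s) = (s + 3)s(s - 4) / [-32] = -(1/32)s^3 + (1/32)s^2 + (3/8)s
L_1(s) = (s + 4)s(s - 4) / [21] = (1/21)s^3 - (16/21)s
L_2(s) = (s + 4)(s + 3)(s - 4) / [-48] = -(1/48)s^3 - (1/16)s^2 + (1/3)s + 1
L_3(s) = (s + 4)(s + 3)s / [224] = (1/224)s^3 + (1/32)s^2 + (3/56)s
f(s) = 276·L_0 + 117·L_1 + 0·L_2 + (-212)·L_3
  276·L_0(s) = -(69/8)s^3 + (69/8)s^2 + (207/2)s
  117·L_1(s) = (39/7)s^3 - (624/7)s
  0·L_2(s) = 0
  (-212)·L_3(s) = -(53/56)s^3 - (53/8)s^2 - (159/14)s
Adding term by term: -4s^3 + 2s^2 + 3s

f(s) = -4s^3 + 2s^2 + 3s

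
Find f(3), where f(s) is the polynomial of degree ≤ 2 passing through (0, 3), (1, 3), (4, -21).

-9

Evaluate each Lagrange basis at s = 3:
L_0(3) = (2)·(-1)/[(-1)·(-4)] = -1/2
L_1(3) = (3)·(-1)/[(1)·(-3)] = 1
L_2(3) = (3)·(2)/[(4)·(3)] = 1/2
Sum: 3·(-1/2) + 3·(1) + (-21)·(1/2) = -9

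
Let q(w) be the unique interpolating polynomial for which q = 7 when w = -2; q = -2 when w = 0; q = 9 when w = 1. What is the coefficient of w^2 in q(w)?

31/6

Build the Lagrange basis polynomials:
L_0(w) = w(w - 1) / [6] = (1/6)w^2 - (1/6)w
L_1(w) = (w + 2)(w - 1) / [-2] = -(1/2)w^2 - (1/2)w + 1
L_2(w) = (w + 2)w / [3] = (1/3)w^2 + (2/3)w
q(w) = 7·L_0 + (-2)·L_1 + 9·L_2
Only the coefficient of w^2 is needed; take it from each L_i and combine:
7·(1/6) + (-2)·(-1/2) + 9·(1/3) = 31/6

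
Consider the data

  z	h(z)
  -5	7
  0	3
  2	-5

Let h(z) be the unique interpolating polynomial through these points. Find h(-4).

281/35

Evaluate each Lagrange basis at z = -4:
L_0(-4) = (-4)·(-6)/[(-5)·(-7)] = 24/35
L_1(-4) = (1)·(-6)/[(5)·(-2)] = 3/5
L_2(-4) = (1)·(-4)/[(7)·(2)] = -2/7
Sum: 7·(24/35) + 3·(3/5) + (-5)·(-2/7) = 281/35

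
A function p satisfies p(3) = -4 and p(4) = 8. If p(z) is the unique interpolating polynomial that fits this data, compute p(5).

20

Evaluate each Lagrange basis at z = 5:
L_0(5) = (1)/[(-1)] = -1
L_1(5) = (2)/[(1)] = 2
Sum: (-4)·(-1) + 8·(2) = 20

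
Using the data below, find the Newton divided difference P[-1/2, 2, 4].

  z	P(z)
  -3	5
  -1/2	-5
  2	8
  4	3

P[-1/2,2] = (8 - (-5)) / (2 - (-1/2)) = 26/5
P[2,4] = (3 - 8) / (4 - 2) = -5/2
P[-1/2,2,4] = (-5/2 - 26/5) / (4 - (-1/2)) = -77/45

-77/45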